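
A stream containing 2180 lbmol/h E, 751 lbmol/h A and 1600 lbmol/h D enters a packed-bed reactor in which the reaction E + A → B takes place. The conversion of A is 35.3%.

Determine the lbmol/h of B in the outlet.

A reacted = 0.353 × 751 = 265.1 lbmol/h; ν_A = −1, so ξ = 265.1/1 = 265.1 lbmol/h.
Outlet amounts (n = n₀ + ν ξ):
  E: 2180 − 1(265.1) = 1915
  A: 751 − 1(265.1) = 485.9
  B: 0 + 1(265.1) = 265.1
  D: 1600 (inert)

265 lbmol/h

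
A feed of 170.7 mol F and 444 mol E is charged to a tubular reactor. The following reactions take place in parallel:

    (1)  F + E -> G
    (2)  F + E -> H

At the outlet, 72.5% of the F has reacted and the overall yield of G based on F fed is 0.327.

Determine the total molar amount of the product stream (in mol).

491 mol

Yield of G: 1ξ₁ / 170.7 = 0.327 → ξ₁ = 55.82 mol.
Conversion of F: 1ξ₁ + 1ξ₂ = 0.725 × 170.7 = 123.8 → ξ₂ = 67.94 mol.
Outlet amounts (n = n₀ + Σ ν·ξ):
  F: 170.7 − 1(55.82) − 1(67.94) = 46.94
  E: 444 − 1(55.82) − 1(67.94) = 320.2
  G: 0 + 1(55.82) = 55.82
  H: 0 + 1(67.94) = 67.94
Total out = 46.94 + 320.2 + 55.82 + 67.94 = 490.9 mol.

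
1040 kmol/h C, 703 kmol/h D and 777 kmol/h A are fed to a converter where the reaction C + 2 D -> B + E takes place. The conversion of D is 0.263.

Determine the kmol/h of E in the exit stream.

92.4 kmol/h

D reacted = 0.263 × 703 = 184.9 kmol/h; ν_D = −2, so ξ = 184.9/2 = 92.44 kmol/h.
Outlet amounts (n = n₀ + ν ξ):
  C: 1040 − 1(92.44) = 947.6
  D: 703 − 2(92.44) = 518.1
  B: 0 + 1(92.44) = 92.44
  E: 0 + 1(92.44) = 92.44
  A: 777 (inert)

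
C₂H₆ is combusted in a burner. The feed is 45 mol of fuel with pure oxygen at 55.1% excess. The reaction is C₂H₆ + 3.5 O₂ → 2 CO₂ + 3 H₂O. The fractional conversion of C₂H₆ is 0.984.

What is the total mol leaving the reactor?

311 mol

Stoichiometric O₂ = 3.5 × 45 = 157.5 mol; O₂ fed = 157.5 × 1.551 = 244.3 mol.
Fuel reacted = 0.984 × 45 → ξ = 44.28 mol.
Outlet (n = n₀ + ν ξ):
  C₂H₆: 45 − 1(44.28) = 0.72
  O₂: 244.3 − 3.5(44.28) = 89.3
  CO₂: 0 + 2(44.28) = 88.56
  H₂O: 0 + 3(44.28) = 132.8
Total out = 0.72 + 89.3 + 88.56 + 132.8 = 311.4 mol.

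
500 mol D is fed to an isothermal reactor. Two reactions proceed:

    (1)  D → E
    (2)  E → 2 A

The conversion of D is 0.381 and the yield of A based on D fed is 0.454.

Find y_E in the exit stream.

Conversion of D: D consumed = 1ξ₁ = 0.381 × 500 → ξ₁ = 190.5 mol.
Yield of A: 2ξ₂ / 500 = 0.454 → ξ₂ = 113.5 mol.
Outlet amounts (n = n₀ + Σ ν·ξ):
  D: 500 − 1(190.5) = 309.5
  E: 0 + 1(190.5) − 1(113.5) = 77
  A: 0 + 2(113.5) = 227
Total out = 613.5 mol; y_E = 77 / 613.5 = 0.1255.

0.126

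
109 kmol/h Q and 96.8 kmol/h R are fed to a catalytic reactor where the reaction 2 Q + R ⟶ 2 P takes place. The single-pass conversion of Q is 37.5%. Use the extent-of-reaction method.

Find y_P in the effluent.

0.221

Q reacted = 0.375 × 109 = 40.88 kmol/h; ν_Q = −2, so ξ = 40.88/2 = 20.44 kmol/h.
Outlet amounts (n = n₀ + ν ξ):
  Q: 109 − 2(20.44) = 68.12
  R: 96.8 − 1(20.44) = 76.36
  P: 0 + 2(20.44) = 40.88
Total out = 185.4 kmol/h; y_P = 40.88 / 185.4 = 0.2205.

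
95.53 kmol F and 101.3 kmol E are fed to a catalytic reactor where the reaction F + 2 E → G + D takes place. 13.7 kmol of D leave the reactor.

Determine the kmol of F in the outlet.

81.8 kmol

For D: n = n₀ + 1ξ → 13.7 = 0 + 1ξ, giving ξ = 13.7 kmol.
Outlet amounts (n = n₀ + ν ξ):
  F: 95.53 − 1(13.7) = 81.83
  E: 101.3 − 2(13.7) = 73.9
  G: 0 + 1(13.7) = 13.7
  D: 0 + 1(13.7) = 13.7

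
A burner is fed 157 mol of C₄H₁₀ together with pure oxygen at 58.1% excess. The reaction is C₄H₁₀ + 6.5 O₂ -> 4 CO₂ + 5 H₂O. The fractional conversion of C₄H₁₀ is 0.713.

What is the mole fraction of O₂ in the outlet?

Stoichiometric O₂ = 6.5 × 157 = 1020 mol; O₂ fed = 1020 × 1.581 = 1613 mol.
Fuel reacted = 0.713 × 157 → ξ = 111.9 mol.
Outlet (n = n₀ + ν ξ):
  C₄H₁₀: 157 − 1(111.9) = 45.06
  O₂: 1613 − 6.5(111.9) = 885.8
  CO₂: 0 + 4(111.9) = 447.8
  H₂O: 0 + 5(111.9) = 559.7
Total out = 1938 mol; y_O₂ = 885.8 / 1938 = 0.457.

0.457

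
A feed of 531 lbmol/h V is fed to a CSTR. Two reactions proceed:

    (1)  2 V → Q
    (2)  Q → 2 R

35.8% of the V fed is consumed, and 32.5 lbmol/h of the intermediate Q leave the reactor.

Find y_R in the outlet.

Conversion of V: V consumed = 2ξ₁ = 0.358 × 531 → ξ₁ = 95.05 lbmol/h.
Q balance: n_Q = 0 + 1ξ₁ − 1ξ₂ = 32.5 → ξ₂ = (1·95.05 − 32.5)/1 = 62.55 lbmol/h.
Outlet amounts (n = n₀ + Σ ν·ξ):
  V: 531 − 2(95.05) = 340.9
  Q: 0 + 1(95.05) − 1(62.55) = 32.5
  R: 0 + 2(62.55) = 125.1
Total out = 498.5 lbmol/h; y_R = 125.1 / 498.5 = 0.2509.

0.251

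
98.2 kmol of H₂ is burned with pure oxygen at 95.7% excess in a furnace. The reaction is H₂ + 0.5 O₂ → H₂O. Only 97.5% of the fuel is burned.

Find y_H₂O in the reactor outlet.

0.654

Stoichiometric O₂ = 0.5 × 98.2 = 49.1 kmol; O₂ fed = 49.1 × 1.957 = 96.09 kmol.
Fuel reacted = 0.975 × 98.2 → ξ = 95.75 kmol.
Outlet (n = n₀ + ν ξ):
  H₂: 98.2 − 1(95.75) = 2.455
  O₂: 96.09 − 0.5(95.75) = 48.22
  H₂O: 0 + 1(95.75) = 95.75
Total out = 146.4 kmol; y_H₂O = 95.75 / 146.4 = 0.6539.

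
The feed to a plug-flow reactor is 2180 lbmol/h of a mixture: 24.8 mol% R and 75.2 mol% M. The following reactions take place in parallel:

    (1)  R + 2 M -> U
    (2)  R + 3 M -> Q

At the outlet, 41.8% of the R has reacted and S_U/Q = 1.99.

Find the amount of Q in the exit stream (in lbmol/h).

75.6 lbmol/h

Conversion of R: R consumed = 0.418 × 540.6 = 226 lbmol/h = 1ξ₁ + 1ξ₂.
Selectivity: 1ξ₁ / (1ξ₂) = 1.99 → ξ₁ = 1.99 ξ₂.
Substitute: (1·1.99 + 1) ξ₂ = 226 → ξ₂ = 75.58 lbmol/h, ξ₁ = 150.4 lbmol/h.
Outlet amounts (n = n₀ + Σ ν·ξ):
  R: 540.6 − 1(150.4) − 1(75.58) = 314.7
  M: 1639 − 2(150.4) − 3(75.58) = 1112
  U: 0 + 1(150.4) = 150.4
  Q: 0 + 1(75.58) = 75.58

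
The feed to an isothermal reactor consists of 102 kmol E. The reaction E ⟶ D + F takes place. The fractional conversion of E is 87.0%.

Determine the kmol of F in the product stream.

E reacted = 0.87 × 102 = 88.74 kmol; ν_E = −1, so ξ = 88.74/1 = 88.74 kmol.
Outlet amounts (n = n₀ + ν ξ):
  E: 102 − 1(88.74) = 13.26
  D: 0 + 1(88.74) = 88.74
  F: 0 + 1(88.74) = 88.74

88.7 kmol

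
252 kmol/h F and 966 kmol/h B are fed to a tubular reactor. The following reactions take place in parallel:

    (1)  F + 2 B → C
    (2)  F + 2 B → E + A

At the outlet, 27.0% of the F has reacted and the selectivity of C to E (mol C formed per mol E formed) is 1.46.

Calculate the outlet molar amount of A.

27.7 kmol/h

Conversion of F: F consumed = 0.27 × 252 = 68.04 kmol/h = 1ξ₁ + 1ξ₂.
Selectivity: 1ξ₁ / (1ξ₂) = 1.46 → ξ₁ = 1.46 ξ₂.
Substitute: (1·1.46 + 1) ξ₂ = 68.04 → ξ₂ = 27.66 kmol/h, ξ₁ = 40.38 kmol/h.
Outlet amounts (n = n₀ + Σ ν·ξ):
  F: 252 − 1(40.38) − 1(27.66) = 184
  B: 966 − 2(40.38) − 2(27.66) = 829.9
  C: 0 + 1(40.38) = 40.38
  E: 0 + 1(27.66) = 27.66
  A: 0 + 1(27.66) = 27.66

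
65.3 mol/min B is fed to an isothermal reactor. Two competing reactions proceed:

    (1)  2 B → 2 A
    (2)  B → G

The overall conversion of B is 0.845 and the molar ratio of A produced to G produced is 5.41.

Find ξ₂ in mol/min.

Conversion of B: B consumed = 0.845 × 65.3 = 55.18 mol/min = 2ξ₁ + 1ξ₂.
Selectivity: 2ξ₁ / (1ξ₂) = 5.41 → ξ₁ = 2.705 ξ₂.
Substitute: (2·2.705 + 1) ξ₂ = 55.18 → ξ₂ = 8.608 mol/min, ξ₁ = 23.29 mol/min.
Outlet amounts (n = n₀ + Σ ν·ξ):
  B: 65.3 − 2(23.29) − 1(8.608) = 10.12
  A: 0 + 2(23.29) = 46.57
  G: 0 + 1(8.608) = 8.608

ξ₂ = 8.61 mol/min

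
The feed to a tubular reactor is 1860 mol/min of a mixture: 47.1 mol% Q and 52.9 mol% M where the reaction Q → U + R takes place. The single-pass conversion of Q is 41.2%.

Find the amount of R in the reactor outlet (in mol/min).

Q reacted = 0.412 × 876.1 = 360.9 mol/min; ν_Q = −1, so ξ = 360.9/1 = 360.9 mol/min.
Outlet amounts (n = n₀ + ν ξ):
  Q: 876.1 − 1(360.9) = 515.1
  U: 0 + 1(360.9) = 360.9
  R: 0 + 1(360.9) = 360.9
  M: 983.9 (inert)

361 mol/min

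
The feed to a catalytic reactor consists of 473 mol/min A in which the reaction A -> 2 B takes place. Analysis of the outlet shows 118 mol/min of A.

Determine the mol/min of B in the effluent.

For A: n = n₀ − 1ξ → 118 = 473 − 1ξ, giving ξ = 355 mol/min.
Outlet amounts (n = n₀ + ν ξ):
  A: 473 − 1(355) = 118
  B: 0 + 2(355) = 710

710 mol/min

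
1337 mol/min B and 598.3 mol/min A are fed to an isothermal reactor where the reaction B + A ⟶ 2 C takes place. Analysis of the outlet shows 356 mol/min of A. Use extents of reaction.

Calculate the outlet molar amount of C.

485 mol/min

For A: n = n₀ − 1ξ → 356 = 598.3 − 1ξ, giving ξ = 242.3 mol/min.
Outlet amounts (n = n₀ + ν ξ):
  B: 1337 − 1(242.3) = 1095
  A: 598.3 − 1(242.3) = 356
  C: 0 + 2(242.3) = 484.6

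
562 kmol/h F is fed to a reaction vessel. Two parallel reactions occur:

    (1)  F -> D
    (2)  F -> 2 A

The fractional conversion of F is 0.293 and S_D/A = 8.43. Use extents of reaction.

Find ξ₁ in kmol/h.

ξ₁ = 155 kmol/h

Conversion of F: F consumed = 0.293 × 562 = 164.7 kmol/h = 1ξ₁ + 1ξ₂.
Selectivity: 1ξ₁ / (2ξ₂) = 8.43 → ξ₁ = 16.86 ξ₂.
Substitute: (1·16.86 + 1) ξ₂ = 164.7 → ξ₂ = 9.22 kmol/h, ξ₁ = 155.4 kmol/h.
Outlet amounts (n = n₀ + Σ ν·ξ):
  F: 562 − 1(155.4) − 1(9.22) = 397.3
  D: 0 + 1(155.4) = 155.4
  A: 0 + 2(9.22) = 18.44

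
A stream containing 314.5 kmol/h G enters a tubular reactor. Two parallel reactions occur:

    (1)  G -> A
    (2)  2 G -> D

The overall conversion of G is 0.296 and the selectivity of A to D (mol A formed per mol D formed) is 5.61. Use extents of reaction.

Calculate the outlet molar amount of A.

68.6 kmol/h

Conversion of G: G consumed = 0.296 × 314.5 = 93.09 kmol/h = 1ξ₁ + 2ξ₂.
Selectivity: 1ξ₁ / (1ξ₂) = 5.61 → ξ₁ = 5.61 ξ₂.
Substitute: (1·5.61 + 2) ξ₂ = 93.09 → ξ₂ = 12.23 kmol/h, ξ₁ = 68.63 kmol/h.
Outlet amounts (n = n₀ + Σ ν·ξ):
  G: 314.5 − 1(68.63) − 2(12.23) = 221.4
  A: 0 + 1(68.63) = 68.63
  D: 0 + 1(12.23) = 12.23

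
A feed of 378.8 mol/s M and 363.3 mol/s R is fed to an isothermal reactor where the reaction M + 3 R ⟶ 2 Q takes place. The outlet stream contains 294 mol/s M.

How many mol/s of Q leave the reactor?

170 mol/s

For M: n = n₀ − 1ξ → 294 = 378.8 − 1ξ, giving ξ = 84.8 mol/s.
Outlet amounts (n = n₀ + ν ξ):
  M: 378.8 − 1(84.8) = 294
  R: 363.3 − 3(84.8) = 108.9
  Q: 0 + 2(84.8) = 169.6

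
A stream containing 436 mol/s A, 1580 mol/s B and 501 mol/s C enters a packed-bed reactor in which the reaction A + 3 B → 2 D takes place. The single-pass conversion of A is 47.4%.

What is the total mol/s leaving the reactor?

A reacted = 0.474 × 436 = 206.7 mol/s; ν_A = −1, so ξ = 206.7/1 = 206.7 mol/s.
Outlet amounts (n = n₀ + ν ξ):
  A: 436 − 1(206.7) = 229.3
  B: 1580 − 3(206.7) = 960
  D: 0 + 2(206.7) = 413.3
  C: 501 (inert)
Total out = 229.3 + 960 + 413.3 + 501 = 2104 mol/s.

2100 mol/s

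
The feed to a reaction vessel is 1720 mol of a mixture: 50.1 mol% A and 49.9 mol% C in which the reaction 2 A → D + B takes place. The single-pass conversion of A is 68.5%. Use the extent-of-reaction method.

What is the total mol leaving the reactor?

A reacted = 0.685 × 861.7 = 590.3 mol; ν_A = −2, so ξ = 590.3/2 = 295.1 mol.
Outlet amounts (n = n₀ + ν ξ):
  A: 861.7 − 2(295.1) = 271.4
  D: 0 + 1(295.1) = 295.1
  B: 0 + 1(295.1) = 295.1
  C: 858.3 (inert)
Total out = 271.4 + 295.1 + 295.1 + 858.3 = 1720 mol.

1720 mol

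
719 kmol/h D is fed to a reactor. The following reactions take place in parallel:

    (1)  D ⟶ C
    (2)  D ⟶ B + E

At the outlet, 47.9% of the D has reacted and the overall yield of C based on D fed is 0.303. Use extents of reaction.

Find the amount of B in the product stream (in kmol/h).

127 kmol/h

Yield of C: 1ξ₁ / 719 = 0.303 → ξ₁ = 217.9 kmol/h.
Conversion of D: 1ξ₁ + 1ξ₂ = 0.479 × 719 = 344.4 → ξ₂ = 126.5 kmol/h.
Outlet amounts (n = n₀ + Σ ν·ξ):
  D: 719 − 1(217.9) − 1(126.5) = 374.6
  C: 0 + 1(217.9) = 217.9
  B: 0 + 1(126.5) = 126.5
  E: 0 + 1(126.5) = 126.5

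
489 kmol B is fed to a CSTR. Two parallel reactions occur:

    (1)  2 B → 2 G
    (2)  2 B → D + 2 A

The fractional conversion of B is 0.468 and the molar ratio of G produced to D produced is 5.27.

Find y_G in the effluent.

0.319

Conversion of B: B consumed = 0.468 × 489 = 228.9 kmol = 2ξ₁ + 2ξ₂.
Selectivity: 2ξ₁ / (1ξ₂) = 5.27 → ξ₁ = 2.635 ξ₂.
Substitute: (2·2.635 + 2) ξ₂ = 228.9 → ξ₂ = 31.48 kmol, ξ₁ = 82.95 kmol.
Outlet amounts (n = n₀ + Σ ν·ξ):
  B: 489 − 2(82.95) − 2(31.48) = 260.1
  G: 0 + 2(82.95) = 165.9
  D: 0 + 1(31.48) = 31.48
  A: 0 + 2(31.48) = 62.96
Total out = 520.5 kmol; y_G = 165.9 / 520.5 = 0.3187.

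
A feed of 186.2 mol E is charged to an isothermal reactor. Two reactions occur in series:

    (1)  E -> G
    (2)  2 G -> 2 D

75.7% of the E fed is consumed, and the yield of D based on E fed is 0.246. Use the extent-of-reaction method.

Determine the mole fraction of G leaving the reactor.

Conversion of E: E consumed = 1ξ₁ = 0.757 × 186.2 → ξ₁ = 141 mol.
Yield of D: 2ξ₂ / 186.2 = 0.246 → ξ₂ = 22.9 mol.
Outlet amounts (n = n₀ + Σ ν·ξ):
  E: 186.2 − 1(141) = 45.25
  G: 0 + 1(141) − 2(22.9) = 95.15
  D: 0 + 2(22.9) = 45.81
Total out = 186.2 mol; y_G = 95.15 / 186.2 = 0.511.

0.511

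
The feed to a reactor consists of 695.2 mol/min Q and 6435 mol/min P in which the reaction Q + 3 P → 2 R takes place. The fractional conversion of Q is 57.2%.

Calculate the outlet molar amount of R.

Q reacted = 0.572 × 695.2 = 397.7 mol/min; ν_Q = −1, so ξ = 397.7/1 = 397.7 mol/min.
Outlet amounts (n = n₀ + ν ξ):
  Q: 695.2 − 1(397.7) = 297.5
  P: 6435 − 3(397.7) = 5242
  R: 0 + 2(397.7) = 795.3

795 mol/min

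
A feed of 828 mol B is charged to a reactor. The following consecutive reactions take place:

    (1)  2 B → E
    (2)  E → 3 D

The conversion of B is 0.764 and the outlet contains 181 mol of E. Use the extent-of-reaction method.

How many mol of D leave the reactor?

Conversion of B: B consumed = 2ξ₁ = 0.764 × 828 → ξ₁ = 316.3 mol.
E balance: n_E = 0 + 1ξ₁ − 1ξ₂ = 181 → ξ₂ = (1·316.3 − 181)/1 = 135.3 mol.
Outlet amounts (n = n₀ + Σ ν·ξ):
  B: 828 − 2(316.3) = 195.4
  E: 0 + 1(316.3) − 1(135.3) = 181
  D: 0 + 3(135.3) = 405.9

406 mol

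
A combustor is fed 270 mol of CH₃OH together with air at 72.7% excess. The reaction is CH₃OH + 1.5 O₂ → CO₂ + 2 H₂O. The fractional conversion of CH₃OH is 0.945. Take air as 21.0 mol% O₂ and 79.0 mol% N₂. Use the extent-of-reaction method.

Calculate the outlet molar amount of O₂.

317 mol

Stoichiometric O₂ = 1.5 × 270 = 405 mol; O₂ fed = 405 × 1.727 = 699.4 mol.
N₂ fed = 699.4 × 79/21 = 2631 mol.
Fuel reacted = 0.945 × 270 → ξ = 255.1 mol.
Outlet (n = n₀ + ν ξ):
  CH₃OH: 270 − 1(255.1) = 14.85
  O₂: 699.4 − 1.5(255.1) = 316.7
  N₂: 2631 (inert)
  CO₂: 0 + 1(255.1) = 255.1
  H₂O: 0 + 2(255.1) = 510.3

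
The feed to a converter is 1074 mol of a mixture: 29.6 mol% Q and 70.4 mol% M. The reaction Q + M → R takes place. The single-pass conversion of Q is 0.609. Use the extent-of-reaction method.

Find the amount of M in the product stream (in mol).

562 mol

Q reacted = 0.609 × 317.9 = 193.6 mol; ν_Q = −1, so ξ = 193.6/1 = 193.6 mol.
Outlet amounts (n = n₀ + ν ξ):
  Q: 317.9 − 1(193.6) = 124.3
  M: 756.1 − 1(193.6) = 562.5
  R: 0 + 1(193.6) = 193.6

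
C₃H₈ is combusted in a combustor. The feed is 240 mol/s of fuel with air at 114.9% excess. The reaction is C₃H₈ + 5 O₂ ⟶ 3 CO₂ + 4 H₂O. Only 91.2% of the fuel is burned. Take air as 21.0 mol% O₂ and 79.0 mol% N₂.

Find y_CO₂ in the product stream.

0.0515

Stoichiometric O₂ = 5 × 240 = 1200 mol/s; O₂ fed = 1200 × 2.149 = 2579 mol/s.
N₂ fed = 2579 × 79/21 = 9701 mol/s.
Fuel reacted = 0.912 × 240 → ξ = 218.9 mol/s.
Outlet (n = n₀ + ν ξ):
  C₃H₈: 240 − 1(218.9) = 21.12
  O₂: 2579 − 5(218.9) = 1484
  N₂: 9701 (inert)
  CO₂: 0 + 3(218.9) = 656.6
  H₂O: 0 + 4(218.9) = 875.5
Total out = 12740 mol/s; y_CO₂ = 656.6 / 12740 = 0.05155.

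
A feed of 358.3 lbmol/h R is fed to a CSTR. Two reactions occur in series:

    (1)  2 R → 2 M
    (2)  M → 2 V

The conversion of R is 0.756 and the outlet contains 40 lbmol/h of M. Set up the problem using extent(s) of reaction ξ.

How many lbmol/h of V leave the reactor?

Conversion of R: R consumed = 2ξ₁ = 0.756 × 358.3 → ξ₁ = 135.4 lbmol/h.
M balance: n_M = 0 + 2ξ₁ − 1ξ₂ = 40 → ξ₂ = (2·135.4 − 40)/1 = 230.9 lbmol/h.
Outlet amounts (n = n₀ + Σ ν·ξ):
  R: 358.3 − 2(135.4) = 87.43
  M: 0 + 2(135.4) − 1(230.9) = 40
  V: 0 + 2(230.9) = 461.7

462 lbmol/h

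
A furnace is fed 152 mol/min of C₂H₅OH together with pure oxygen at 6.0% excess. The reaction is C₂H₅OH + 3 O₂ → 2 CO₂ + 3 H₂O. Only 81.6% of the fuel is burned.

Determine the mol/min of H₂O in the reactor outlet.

Stoichiometric O₂ = 3 × 152 = 456 mol/min; O₂ fed = 456 × 1.060 = 483.4 mol/min.
Fuel reacted = 0.816 × 152 → ξ = 124 mol/min.
Outlet (n = n₀ + ν ξ):
  C₂H₅OH: 152 − 1(124) = 27.97
  O₂: 483.4 − 3(124) = 111.3
  CO₂: 0 + 2(124) = 248.1
  H₂O: 0 + 3(124) = 372.1

372 mol/min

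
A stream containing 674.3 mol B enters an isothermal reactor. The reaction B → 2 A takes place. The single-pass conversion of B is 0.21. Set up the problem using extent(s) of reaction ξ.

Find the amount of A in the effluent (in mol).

283 mol

B reacted = 0.21 × 674.3 = 141.6 mol; ν_B = −1, so ξ = 141.6/1 = 141.6 mol.
Outlet amounts (n = n₀ + ν ξ):
  B: 674.3 − 1(141.6) = 532.7
  A: 0 + 2(141.6) = 283.2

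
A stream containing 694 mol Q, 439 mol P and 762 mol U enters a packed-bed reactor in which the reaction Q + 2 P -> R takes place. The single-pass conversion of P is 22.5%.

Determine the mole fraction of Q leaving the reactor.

P reacted = 0.225 × 439 = 98.78 mol; ν_P = −2, so ξ = 98.78/2 = 49.39 mol.
Outlet amounts (n = n₀ + ν ξ):
  Q: 694 − 1(49.39) = 644.6
  P: 439 − 2(49.39) = 340.2
  R: 0 + 1(49.39) = 49.39
  U: 762 (inert)
Total out = 1796 mol; y_Q = 644.6 / 1796 = 0.3589.

0.359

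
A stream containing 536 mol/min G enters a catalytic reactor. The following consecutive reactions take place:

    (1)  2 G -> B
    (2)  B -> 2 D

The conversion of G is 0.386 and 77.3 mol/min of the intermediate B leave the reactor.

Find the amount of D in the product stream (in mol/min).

Conversion of G: G consumed = 2ξ₁ = 0.386 × 536 → ξ₁ = 103.4 mol/min.
B balance: n_B = 0 + 1ξ₁ − 1ξ₂ = 77.3 → ξ₂ = (1·103.4 − 77.3)/1 = 26.15 mol/min.
Outlet amounts (n = n₀ + Σ ν·ξ):
  G: 536 − 2(103.4) = 329.1
  B: 0 + 1(103.4) − 1(26.15) = 77.3
  D: 0 + 2(26.15) = 52.3

52.3 mol/min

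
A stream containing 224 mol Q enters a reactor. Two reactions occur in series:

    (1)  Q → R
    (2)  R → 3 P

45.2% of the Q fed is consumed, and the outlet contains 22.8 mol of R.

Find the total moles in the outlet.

Conversion of Q: Q consumed = 1ξ₁ = 0.452 × 224 → ξ₁ = 101.2 mol.
R balance: n_R = 0 + 1ξ₁ − 1ξ₂ = 22.8 → ξ₂ = (1·101.2 − 22.8)/1 = 78.45 mol.
Outlet amounts (n = n₀ + Σ ν·ξ):
  Q: 224 − 1(101.2) = 122.8
  R: 0 + 1(101.2) − 1(78.45) = 22.8
  P: 0 + 3(78.45) = 235.3
Total out = 122.8 + 22.8 + 235.3 = 380.9 mol.

381 mol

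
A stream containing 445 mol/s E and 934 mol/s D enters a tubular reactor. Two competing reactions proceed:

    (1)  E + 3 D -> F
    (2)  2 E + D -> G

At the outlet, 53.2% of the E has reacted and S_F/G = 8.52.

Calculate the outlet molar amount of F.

Conversion of E: E consumed = 0.532 × 445 = 236.7 mol/s = 1ξ₁ + 2ξ₂.
Selectivity: 1ξ₁ / (1ξ₂) = 8.52 → ξ₁ = 8.52 ξ₂.
Substitute: (1·8.52 + 2) ξ₂ = 236.7 → ξ₂ = 22.5 mol/s, ξ₁ = 191.7 mol/s.
Outlet amounts (n = n₀ + Σ ν·ξ):
  E: 445 − 1(191.7) − 2(22.5) = 208.3
  D: 934 − 3(191.7) − 1(22.5) = 336.3
  F: 0 + 1(191.7) = 191.7
  G: 0 + 1(22.5) = 22.5

192 mol/s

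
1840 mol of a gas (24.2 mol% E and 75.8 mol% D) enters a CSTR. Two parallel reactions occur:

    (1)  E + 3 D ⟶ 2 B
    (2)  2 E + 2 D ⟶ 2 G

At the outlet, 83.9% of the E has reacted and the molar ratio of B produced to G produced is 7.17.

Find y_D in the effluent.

0.372

Conversion of E: E consumed = 0.839 × 445.3 = 373.6 mol = 1ξ₁ + 2ξ₂.
Selectivity: 2ξ₁ / (2ξ₂) = 7.17 → ξ₁ = 7.17 ξ₂.
Substitute: (1·7.17 + 2) ξ₂ = 373.6 → ξ₂ = 40.74 mol, ξ₁ = 292.1 mol.
Outlet amounts (n = n₀ + Σ ν·ξ):
  E: 445.3 − 1(292.1) − 2(40.74) = 71.69
  D: 1395 − 3(292.1) − 2(40.74) = 436.9
  B: 0 + 2(292.1) = 584.2
  G: 0 + 2(40.74) = 81.48
Total out = 1174 mol; y_D = 436.9 / 1174 = 0.3721.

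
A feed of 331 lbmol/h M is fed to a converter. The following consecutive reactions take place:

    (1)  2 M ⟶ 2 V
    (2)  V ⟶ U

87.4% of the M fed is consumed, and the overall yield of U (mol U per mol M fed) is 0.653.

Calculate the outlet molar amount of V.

73.2 lbmol/h

Conversion of M: M consumed = 2ξ₁ = 0.874 × 331 → ξ₁ = 144.6 lbmol/h.
Yield of U: 1ξ₂ / 331 = 0.653 → ξ₂ = 216.1 lbmol/h.
Outlet amounts (n = n₀ + Σ ν·ξ):
  M: 331 − 2(144.6) = 41.71
  V: 0 + 2(144.6) − 1(216.1) = 73.15
  U: 0 + 1(216.1) = 216.1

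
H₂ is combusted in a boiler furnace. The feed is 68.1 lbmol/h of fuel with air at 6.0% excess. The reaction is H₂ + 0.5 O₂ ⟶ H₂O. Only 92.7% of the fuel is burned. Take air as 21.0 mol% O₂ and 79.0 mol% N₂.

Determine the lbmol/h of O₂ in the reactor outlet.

4.53 lbmol/h

Stoichiometric O₂ = 0.5 × 68.1 = 34.05 lbmol/h; O₂ fed = 34.05 × 1.060 = 36.09 lbmol/h.
N₂ fed = 36.09 × 79/21 = 135.8 lbmol/h.
Fuel reacted = 0.927 × 68.1 → ξ = 63.13 lbmol/h.
Outlet (n = n₀ + ν ξ):
  H₂: 68.1 − 1(63.13) = 4.971
  O₂: 36.09 − 0.5(63.13) = 4.529
  N₂: 135.8 (inert)
  H₂O: 0 + 1(63.13) = 63.13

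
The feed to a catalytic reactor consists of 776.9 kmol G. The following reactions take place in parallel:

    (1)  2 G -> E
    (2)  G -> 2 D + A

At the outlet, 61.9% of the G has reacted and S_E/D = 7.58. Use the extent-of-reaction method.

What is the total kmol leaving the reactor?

575 kmol

Conversion of G: G consumed = 0.619 × 776.9 = 480.9 kmol = 2ξ₁ + 1ξ₂.
Selectivity: 1ξ₁ / (2ξ₂) = 7.58 → ξ₁ = 15.16 ξ₂.
Substitute: (2·15.16 + 1) ξ₂ = 480.9 → ξ₂ = 15.35 kmol, ξ₁ = 232.8 kmol.
Outlet amounts (n = n₀ + Σ ν·ξ):
  G: 776.9 − 2(232.8) − 1(15.35) = 296
  E: 0 + 1(232.8) = 232.8
  D: 0 + 2(15.35) = 30.71
  A: 0 + 1(15.35) = 15.35
Total out = 296 + 232.8 + 30.71 + 15.35 = 574.8 kmol.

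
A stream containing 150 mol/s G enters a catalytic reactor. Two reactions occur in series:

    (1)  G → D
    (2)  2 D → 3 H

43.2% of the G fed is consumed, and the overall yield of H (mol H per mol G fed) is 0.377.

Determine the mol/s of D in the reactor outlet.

Conversion of G: G consumed = 1ξ₁ = 0.432 × 150 → ξ₁ = 64.8 mol/s.
Yield of H: 3ξ₂ / 150 = 0.377 → ξ₂ = 18.85 mol/s.
Outlet amounts (n = n₀ + Σ ν·ξ):
  G: 150 − 1(64.8) = 85.2
  D: 0 + 1(64.8) − 2(18.85) = 27.1
  H: 0 + 3(18.85) = 56.55

27.1 mol/s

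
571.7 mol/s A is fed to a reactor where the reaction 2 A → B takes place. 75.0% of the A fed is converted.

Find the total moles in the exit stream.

357 mol/s

A reacted = 0.75 × 571.7 = 428.8 mol/s; ν_A = −2, so ξ = 428.8/2 = 214.4 mol/s.
Outlet amounts (n = n₀ + ν ξ):
  A: 571.7 − 2(214.4) = 142.9
  B: 0 + 1(214.4) = 214.4
Total out = 142.9 + 214.4 = 357.3 mol/s.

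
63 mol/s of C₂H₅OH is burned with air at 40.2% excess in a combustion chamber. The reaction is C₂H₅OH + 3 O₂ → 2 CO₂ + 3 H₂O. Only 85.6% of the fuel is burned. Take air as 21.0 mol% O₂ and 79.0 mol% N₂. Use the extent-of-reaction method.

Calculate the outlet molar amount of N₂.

997 mol/s

Stoichiometric O₂ = 3 × 63 = 189 mol/s; O₂ fed = 189 × 1.402 = 265 mol/s.
N₂ fed = 265 × 79/21 = 996.8 mol/s.
Fuel reacted = 0.856 × 63 → ξ = 53.93 mol/s.
Outlet (n = n₀ + ν ξ):
  C₂H₅OH: 63 − 1(53.93) = 9.072
  O₂: 265 − 3(53.93) = 103.2
  N₂: 996.8 (inert)
  CO₂: 0 + 2(53.93) = 107.9
  H₂O: 0 + 3(53.93) = 161.8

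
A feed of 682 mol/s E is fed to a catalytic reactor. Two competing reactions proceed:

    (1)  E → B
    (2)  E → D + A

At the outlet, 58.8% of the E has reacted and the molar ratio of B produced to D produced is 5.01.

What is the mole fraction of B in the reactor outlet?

Conversion of E: E consumed = 0.588 × 682 = 401 mol/s = 1ξ₁ + 1ξ₂.
Selectivity: 1ξ₁ / (1ξ₂) = 5.01 → ξ₁ = 5.01 ξ₂.
Substitute: (1·5.01 + 1) ξ₂ = 401 → ξ₂ = 66.72 mol/s, ξ₁ = 334.3 mol/s.
Outlet amounts (n = n₀ + Σ ν·ξ):
  E: 682 − 1(334.3) − 1(66.72) = 281
  B: 0 + 1(334.3) = 334.3
  D: 0 + 1(66.72) = 66.72
  A: 0 + 1(66.72) = 66.72
Total out = 748.7 mol/s; y_B = 334.3 / 748.7 = 0.4465.

0.446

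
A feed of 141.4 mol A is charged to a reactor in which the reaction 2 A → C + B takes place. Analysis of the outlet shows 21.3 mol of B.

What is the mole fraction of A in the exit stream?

0.699

For B: n = n₀ + 1ξ → 21.3 = 0 + 1ξ, giving ξ = 21.3 mol.
Outlet amounts (n = n₀ + ν ξ):
  A: 141.4 − 2(21.3) = 98.8
  C: 0 + 1(21.3) = 21.3
  B: 0 + 1(21.3) = 21.3
Total out = 141.4 mol; y_A = 98.8 / 141.4 = 0.6987.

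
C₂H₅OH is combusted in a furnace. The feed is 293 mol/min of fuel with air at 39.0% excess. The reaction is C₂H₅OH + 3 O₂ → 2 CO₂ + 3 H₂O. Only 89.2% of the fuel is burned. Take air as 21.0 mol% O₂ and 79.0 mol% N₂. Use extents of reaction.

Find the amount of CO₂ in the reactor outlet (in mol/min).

Stoichiometric O₂ = 3 × 293 = 879 mol/min; O₂ fed = 879 × 1.390 = 1222 mol/min.
N₂ fed = 1222 × 79/21 = 4596 mol/min.
Fuel reacted = 0.892 × 293 → ξ = 261.4 mol/min.
Outlet (n = n₀ + ν ξ):
  C₂H₅OH: 293 − 1(261.4) = 31.64
  O₂: 1222 − 3(261.4) = 437.7
  N₂: 4596 (inert)
  CO₂: 0 + 2(261.4) = 522.7
  H₂O: 0 + 3(261.4) = 784.1

523 mol/min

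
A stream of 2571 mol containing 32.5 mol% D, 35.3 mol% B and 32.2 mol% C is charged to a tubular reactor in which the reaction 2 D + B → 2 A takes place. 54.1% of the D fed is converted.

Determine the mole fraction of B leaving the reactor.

0.291

D reacted = 0.541 × 835.6 = 452 mol; ν_D = −2, so ξ = 452/2 = 226 mol.
Outlet amounts (n = n₀ + ν ξ):
  D: 835.6 − 2(226) = 383.5
  B: 907.6 − 1(226) = 681.5
  A: 0 + 2(226) = 452
  C: 827.9 (inert)
Total out = 2345 mol; y_B = 681.5 / 2345 = 0.2906.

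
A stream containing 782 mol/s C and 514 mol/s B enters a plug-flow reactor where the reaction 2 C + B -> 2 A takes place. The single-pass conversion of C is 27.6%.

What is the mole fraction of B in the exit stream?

0.342

C reacted = 0.276 × 782 = 215.8 mol/s; ν_C = −2, so ξ = 215.8/2 = 107.9 mol/s.
Outlet amounts (n = n₀ + ν ξ):
  C: 782 − 2(107.9) = 566.2
  B: 514 − 1(107.9) = 406.1
  A: 0 + 2(107.9) = 215.8
Total out = 1188 mol/s; y_B = 406.1 / 1188 = 0.3418.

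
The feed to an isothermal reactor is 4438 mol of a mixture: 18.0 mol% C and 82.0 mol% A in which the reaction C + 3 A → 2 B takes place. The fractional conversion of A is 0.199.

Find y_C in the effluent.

0.141

A reacted = 0.199 × 3639 = 724.2 mol; ν_A = −3, so ξ = 724.2/3 = 241.4 mol.
Outlet amounts (n = n₀ + ν ξ):
  C: 798.8 − 1(241.4) = 557.4
  A: 3639 − 3(241.4) = 2915
  B: 0 + 2(241.4) = 482.8
Total out = 3955 mol; y_C = 557.4 / 3955 = 0.1409.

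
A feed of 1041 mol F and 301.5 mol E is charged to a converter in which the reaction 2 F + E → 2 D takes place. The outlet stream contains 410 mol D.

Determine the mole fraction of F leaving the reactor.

0.555

For D: n = n₀ + 2ξ → 410 = 0 + 2ξ, giving ξ = 205 mol.
Outlet amounts (n = n₀ + ν ξ):
  F: 1041 − 2(205) = 631
  E: 301.5 − 1(205) = 96.5
  D: 0 + 2(205) = 410
Total out = 1138 mol; y_F = 631 / 1138 = 0.5547.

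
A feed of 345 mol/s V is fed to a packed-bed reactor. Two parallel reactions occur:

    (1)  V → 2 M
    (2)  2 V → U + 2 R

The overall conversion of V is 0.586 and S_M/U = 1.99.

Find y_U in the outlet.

Conversion of V: V consumed = 0.586 × 345 = 202.2 mol/s = 1ξ₁ + 2ξ₂.
Selectivity: 2ξ₁ / (1ξ₂) = 1.99 → ξ₁ = 0.995 ξ₂.
Substitute: (1·0.995 + 2) ξ₂ = 202.2 → ξ₂ = 67.5 mol/s, ξ₁ = 67.16 mol/s.
Outlet amounts (n = n₀ + Σ ν·ξ):
  V: 345 − 1(67.16) − 2(67.5) = 142.8
  M: 0 + 2(67.16) = 134.3
  U: 0 + 1(67.5) = 67.5
  R: 0 + 2(67.5) = 135
Total out = 479.7 mol/s; y_U = 67.5 / 479.7 = 0.1407.

0.141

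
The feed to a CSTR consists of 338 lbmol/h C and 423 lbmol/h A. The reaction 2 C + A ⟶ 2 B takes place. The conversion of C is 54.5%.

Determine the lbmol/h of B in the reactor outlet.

C reacted = 0.545 × 338 = 184.2 lbmol/h; ν_C = −2, so ξ = 184.2/2 = 92.11 lbmol/h.
Outlet amounts (n = n₀ + ν ξ):
  C: 338 − 2(92.11) = 153.8
  A: 423 − 1(92.11) = 330.9
  B: 0 + 2(92.11) = 184.2

184 lbmol/h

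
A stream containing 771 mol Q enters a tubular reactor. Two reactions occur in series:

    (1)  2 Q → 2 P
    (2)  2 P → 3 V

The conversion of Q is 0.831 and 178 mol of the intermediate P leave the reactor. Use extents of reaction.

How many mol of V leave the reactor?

Conversion of Q: Q consumed = 2ξ₁ = 0.831 × 771 → ξ₁ = 320.4 mol.
P balance: n_P = 0 + 2ξ₁ − 2ξ₂ = 178 → ξ₂ = (2·320.4 − 178)/2 = 231.4 mol.
Outlet amounts (n = n₀ + Σ ν·ξ):
  Q: 771 − 2(320.4) = 130.3
  P: 0 + 2(320.4) − 2(231.4) = 178
  V: 0 + 3(231.4) = 694.1

694 mol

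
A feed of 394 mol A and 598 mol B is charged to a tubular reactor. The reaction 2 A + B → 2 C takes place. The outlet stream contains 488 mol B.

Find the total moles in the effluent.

For B: n = n₀ − 1ξ → 488 = 598 − 1ξ, giving ξ = 110 mol.
Outlet amounts (n = n₀ + ν ξ):
  A: 394 − 2(110) = 174
  B: 598 − 1(110) = 488
  C: 0 + 2(110) = 220
Total out = 174 + 488 + 220 = 882 mol.

882 mol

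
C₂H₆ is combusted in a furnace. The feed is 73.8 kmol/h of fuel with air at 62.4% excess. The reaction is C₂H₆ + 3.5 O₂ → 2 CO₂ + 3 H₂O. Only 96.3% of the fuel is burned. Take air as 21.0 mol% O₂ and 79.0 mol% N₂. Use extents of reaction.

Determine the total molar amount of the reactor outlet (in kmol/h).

Stoichiometric O₂ = 3.5 × 73.8 = 258.3 kmol/h; O₂ fed = 258.3 × 1.624 = 419.5 kmol/h.
N₂ fed = 419.5 × 79/21 = 1578 kmol/h.
Fuel reacted = 0.963 × 73.8 → ξ = 71.07 kmol/h.
Outlet (n = n₀ + ν ξ):
  C₂H₆: 73.8 − 1(71.07) = 2.731
  O₂: 419.5 − 3.5(71.07) = 170.7
  N₂: 1578 (inert)
  CO₂: 0 + 2(71.07) = 142.1
  H₂O: 0 + 3(71.07) = 213.2
Total out = 2.731 + 170.7 + 1578 + 142.1 + 213.2 = 2107 kmol/h.

2110 kmol/h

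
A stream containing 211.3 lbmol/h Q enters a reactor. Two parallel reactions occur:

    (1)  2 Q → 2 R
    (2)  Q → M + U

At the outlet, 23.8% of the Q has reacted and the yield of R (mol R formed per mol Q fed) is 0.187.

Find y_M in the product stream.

0.0485

Yield of R: 2ξ₁ / 211.3 = 0.187 → ξ₁ = 19.76 lbmol/h.
Conversion of Q: 2ξ₁ + 1ξ₂ = 0.238 × 211.3 = 50.29 → ξ₂ = 10.78 lbmol/h.
Outlet amounts (n = n₀ + Σ ν·ξ):
  Q: 211.3 − 2(19.76) − 1(10.78) = 161
  R: 0 + 2(19.76) = 39.51
  M: 0 + 1(10.78) = 10.78
  U: 0 + 1(10.78) = 10.78
Total out = 222.1 lbmol/h; y_M = 10.78 / 222.1 = 0.04853.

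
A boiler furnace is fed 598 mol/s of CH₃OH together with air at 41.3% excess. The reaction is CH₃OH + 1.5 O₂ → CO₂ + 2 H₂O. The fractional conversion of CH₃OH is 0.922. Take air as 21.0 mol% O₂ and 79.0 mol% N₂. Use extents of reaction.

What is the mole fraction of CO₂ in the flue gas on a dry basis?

0.095

Stoichiometric O₂ = 1.5 × 598 = 897 mol/s; O₂ fed = 897 × 1.413 = 1267 mol/s.
N₂ fed = 1267 × 79/21 = 4768 mol/s.
Fuel reacted = 0.922 × 598 → ξ = 551.4 mol/s.
Outlet (n = n₀ + ν ξ):
  CH₃OH: 598 − 1(551.4) = 46.64
  O₂: 1267 − 1.5(551.4) = 440.4
  N₂: 4768 (inert)
  CO₂: 0 + 1(551.4) = 551.4
  H₂O: 0 + 2(551.4) = 1103
Dry total = 5806 mol/s; y_CO₂ (dry) = 551.4 / 5806 = 0.09496.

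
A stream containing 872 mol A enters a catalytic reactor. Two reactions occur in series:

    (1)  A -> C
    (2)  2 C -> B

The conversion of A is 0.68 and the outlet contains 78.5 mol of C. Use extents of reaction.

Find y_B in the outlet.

Conversion of A: A consumed = 1ξ₁ = 0.68 × 872 → ξ₁ = 593 mol.
C balance: n_C = 0 + 1ξ₁ − 2ξ₂ = 78.5 → ξ₂ = (1·593 − 78.5)/2 = 257.2 mol.
Outlet amounts (n = n₀ + Σ ν·ξ):
  A: 872 − 1(593) = 279
  C: 0 + 1(593) − 2(257.2) = 78.5
  B: 0 + 1(257.2) = 257.2
Total out = 614.8 mol; y_B = 257.2 / 614.8 = 0.4184.

0.418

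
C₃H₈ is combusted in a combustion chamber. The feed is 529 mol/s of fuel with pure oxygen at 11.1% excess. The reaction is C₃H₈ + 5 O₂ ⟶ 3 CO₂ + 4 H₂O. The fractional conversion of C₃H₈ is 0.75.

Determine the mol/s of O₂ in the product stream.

Stoichiometric O₂ = 5 × 529 = 2645 mol/s; O₂ fed = 2645 × 1.111 = 2939 mol/s.
Fuel reacted = 0.75 × 529 → ξ = 396.8 mol/s.
Outlet (n = n₀ + ν ξ):
  C₃H₈: 529 − 1(396.8) = 132.2
  O₂: 2939 − 5(396.8) = 954.8
  CO₂: 0 + 3(396.8) = 1190
  H₂O: 0 + 4(396.8) = 1587

955 mol/s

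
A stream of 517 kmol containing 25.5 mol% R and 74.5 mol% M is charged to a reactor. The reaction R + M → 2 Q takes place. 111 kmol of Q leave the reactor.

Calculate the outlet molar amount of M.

330 kmol

For Q: n = n₀ + 2ξ → 111 = 0 + 2ξ, giving ξ = 55.5 kmol.
Outlet amounts (n = n₀ + ν ξ):
  R: 131.8 − 1(55.5) = 76.34
  M: 385.2 − 1(55.5) = 329.7
  Q: 0 + 2(55.5) = 111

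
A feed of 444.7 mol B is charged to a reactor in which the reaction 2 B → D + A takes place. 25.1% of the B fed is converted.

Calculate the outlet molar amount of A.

55.8 mol

B reacted = 0.251 × 444.7 = 111.6 mol; ν_B = −2, so ξ = 111.6/2 = 55.81 mol.
Outlet amounts (n = n₀ + ν ξ):
  B: 444.7 − 2(55.81) = 333.1
  D: 0 + 1(55.81) = 55.81
  A: 0 + 1(55.81) = 55.81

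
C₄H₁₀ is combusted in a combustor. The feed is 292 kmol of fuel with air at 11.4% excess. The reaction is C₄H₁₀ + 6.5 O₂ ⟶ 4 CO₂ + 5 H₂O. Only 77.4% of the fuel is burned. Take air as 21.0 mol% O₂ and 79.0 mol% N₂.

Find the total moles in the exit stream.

10700 kmol

Stoichiometric O₂ = 6.5 × 292 = 1898 kmol; O₂ fed = 1898 × 1.114 = 2114 kmol.
N₂ fed = 2114 × 79/21 = 7954 kmol.
Fuel reacted = 0.774 × 292 → ξ = 226 kmol.
Outlet (n = n₀ + ν ξ):
  C₄H₁₀: 292 − 1(226) = 65.99
  O₂: 2114 − 6.5(226) = 645.3
  N₂: 7954 (inert)
  CO₂: 0 + 4(226) = 904
  H₂O: 0 + 5(226) = 1130
Total out = 65.99 + 645.3 + 7954 + 904 + 1130 = 10700 kmol.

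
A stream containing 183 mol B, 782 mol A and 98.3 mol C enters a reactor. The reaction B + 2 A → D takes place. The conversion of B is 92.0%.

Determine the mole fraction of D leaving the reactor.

0.232

B reacted = 0.92 × 183 = 168.4 mol; ν_B = −1, so ξ = 168.4/1 = 168.4 mol.
Outlet amounts (n = n₀ + ν ξ):
  B: 183 − 1(168.4) = 14.64
  A: 782 − 2(168.4) = 445.3
  D: 0 + 1(168.4) = 168.4
  C: 98.3 (inert)
Total out = 726.6 mol; y_D = 168.4 / 726.6 = 0.2317.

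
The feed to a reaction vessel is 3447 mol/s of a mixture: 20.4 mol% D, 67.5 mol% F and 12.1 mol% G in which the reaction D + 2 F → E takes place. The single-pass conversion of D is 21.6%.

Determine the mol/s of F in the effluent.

D reacted = 0.216 × 703.2 = 151.9 mol/s; ν_D = −1, so ξ = 151.9/1 = 151.9 mol/s.
Outlet amounts (n = n₀ + ν ξ):
  D: 703.2 − 1(151.9) = 551.3
  F: 2327 − 2(151.9) = 2023
  E: 0 + 1(151.9) = 151.9
  G: 417.1 (inert)

2020 mol/s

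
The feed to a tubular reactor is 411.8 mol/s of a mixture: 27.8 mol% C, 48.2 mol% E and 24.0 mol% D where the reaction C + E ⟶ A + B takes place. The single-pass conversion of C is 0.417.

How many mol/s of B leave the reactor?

47.7 mol/s

C reacted = 0.417 × 114.5 = 47.74 mol/s; ν_C = −1, so ξ = 47.74/1 = 47.74 mol/s.
Outlet amounts (n = n₀ + ν ξ):
  C: 114.5 − 1(47.74) = 66.74
  E: 198.5 − 1(47.74) = 150.7
  A: 0 + 1(47.74) = 47.74
  B: 0 + 1(47.74) = 47.74
  D: 98.83 (inert)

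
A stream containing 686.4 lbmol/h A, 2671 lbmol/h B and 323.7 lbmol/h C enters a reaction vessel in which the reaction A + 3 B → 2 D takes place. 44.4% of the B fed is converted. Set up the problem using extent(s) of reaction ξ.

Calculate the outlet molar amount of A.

291 lbmol/h

B reacted = 0.444 × 2671 = 1186 lbmol/h; ν_B = −3, so ξ = 1186/3 = 395.3 lbmol/h.
Outlet amounts (n = n₀ + ν ξ):
  A: 686.4 − 1(395.3) = 291.1
  B: 2671 − 3(395.3) = 1485
  D: 0 + 2(395.3) = 790.6
  C: 323.7 (inert)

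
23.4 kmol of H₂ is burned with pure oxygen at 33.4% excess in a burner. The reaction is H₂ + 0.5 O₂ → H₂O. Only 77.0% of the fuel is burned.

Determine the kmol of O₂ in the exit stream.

6.6 kmol

Stoichiometric O₂ = 0.5 × 23.4 = 11.7 kmol; O₂ fed = 11.7 × 1.334 = 15.61 kmol.
Fuel reacted = 0.77 × 23.4 → ξ = 18.02 kmol.
Outlet (n = n₀ + ν ξ):
  H₂: 23.4 − 1(18.02) = 5.382
  O₂: 15.61 − 0.5(18.02) = 6.599
  H₂O: 0 + 1(18.02) = 18.02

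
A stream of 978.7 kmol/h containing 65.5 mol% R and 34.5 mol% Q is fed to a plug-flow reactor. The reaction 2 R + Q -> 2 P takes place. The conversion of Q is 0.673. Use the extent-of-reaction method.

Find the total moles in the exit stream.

751 kmol/h

Q reacted = 0.673 × 337.7 = 227.2 kmol/h; ν_Q = −1, so ξ = 227.2/1 = 227.2 kmol/h.
Outlet amounts (n = n₀ + ν ξ):
  R: 641 − 2(227.2) = 186.6
  Q: 337.7 − 1(227.2) = 110.4
  P: 0 + 2(227.2) = 454.5
Total out = 186.6 + 110.4 + 454.5 = 751.5 kmol/h.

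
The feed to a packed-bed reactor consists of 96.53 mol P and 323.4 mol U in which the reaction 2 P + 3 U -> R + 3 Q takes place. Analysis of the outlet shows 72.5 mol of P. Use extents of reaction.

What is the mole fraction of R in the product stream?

0.0295

For P: n = n₀ − 2ξ → 72.5 = 96.53 − 2ξ, giving ξ = 12.02 mol.
Outlet amounts (n = n₀ + ν ξ):
  P: 96.53 − 2(12.02) = 72.5
  U: 323.4 − 3(12.02) = 287.4
  R: 0 + 1(12.02) = 12.02
  Q: 0 + 3(12.02) = 36.05
Total out = 407.9 mol; y_R = 12.02 / 407.9 = 0.02945.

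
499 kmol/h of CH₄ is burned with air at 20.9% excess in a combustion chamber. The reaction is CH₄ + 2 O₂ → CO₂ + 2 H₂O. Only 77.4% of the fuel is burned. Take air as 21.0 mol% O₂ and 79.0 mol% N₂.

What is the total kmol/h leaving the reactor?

Stoichiometric O₂ = 2 × 499 = 998 kmol/h; O₂ fed = 998 × 1.209 = 1207 kmol/h.
N₂ fed = 1207 × 79/21 = 4539 kmol/h.
Fuel reacted = 0.774 × 499 → ξ = 386.2 kmol/h.
Outlet (n = n₀ + ν ξ):
  CH₄: 499 − 1(386.2) = 112.8
  O₂: 1207 − 2(386.2) = 434.1
  N₂: 4539 (inert)
  CO₂: 0 + 1(386.2) = 386.2
  H₂O: 0 + 2(386.2) = 772.5
Total out = 112.8 + 434.1 + 4539 + 386.2 + 772.5 = 6245 kmol/h.

6240 kmol/h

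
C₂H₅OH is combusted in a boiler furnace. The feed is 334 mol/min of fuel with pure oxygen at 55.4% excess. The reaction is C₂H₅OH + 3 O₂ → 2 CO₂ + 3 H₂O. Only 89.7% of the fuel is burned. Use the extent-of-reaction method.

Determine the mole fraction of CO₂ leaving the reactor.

0.274

Stoichiometric O₂ = 3 × 334 = 1002 mol/min; O₂ fed = 1002 × 1.554 = 1557 mol/min.
Fuel reacted = 0.897 × 334 → ξ = 299.6 mol/min.
Outlet (n = n₀ + ν ξ):
  C₂H₅OH: 334 − 1(299.6) = 34.4
  O₂: 1557 − 3(299.6) = 658.3
  CO₂: 0 + 2(299.6) = 599.2
  H₂O: 0 + 3(299.6) = 898.8
Total out = 2191 mol/min; y_CO₂ = 599.2 / 2191 = 0.2735.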